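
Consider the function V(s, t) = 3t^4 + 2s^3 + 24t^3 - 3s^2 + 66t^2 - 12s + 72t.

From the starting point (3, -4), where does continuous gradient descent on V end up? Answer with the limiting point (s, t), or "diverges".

V is separable, so gradient descent decouples: s follows -∂V/∂s, t follows -∂V/∂t.
∂V/∂s = 6(s - 2)(s + 1); at s=3 this is 24, so s decreases.
∂V/∂t = 12(t + 1)(t + 2)(t + 3); at t=-4 this is -72, so t increases.
s converges to its nearest critical value 2 (a local min of the s-part); t converges to -3. The iterate converges to (2, -3).

(2, -3)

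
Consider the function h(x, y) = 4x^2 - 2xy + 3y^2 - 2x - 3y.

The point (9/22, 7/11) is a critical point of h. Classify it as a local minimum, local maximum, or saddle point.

local minimum

The Hessian of h is constant: H = [[8, -2], [-2, 6]].
det(H) = 8·6 − (-2)² = 44.
det(H) > 0 and tr(H) = 14 > 0, so H is positive definite and the point is a local minimum.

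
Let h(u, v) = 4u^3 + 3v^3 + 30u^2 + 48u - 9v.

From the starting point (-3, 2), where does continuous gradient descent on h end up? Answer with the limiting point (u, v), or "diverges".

h is separable, so gradient descent decouples: u follows -∂h/∂u, v follows -∂h/∂v.
∂h/∂u = 12(u + 1)(u + 4); at u=-3 this is -24, so u increases.
∂h/∂v = 9(v - 1)(v + 1); at v=2 this is 27, so v decreases.
u converges to its nearest critical value -1 (a local min of the u-part); v converges to 1. The iterate converges to (-1, 1).

(-1, 1)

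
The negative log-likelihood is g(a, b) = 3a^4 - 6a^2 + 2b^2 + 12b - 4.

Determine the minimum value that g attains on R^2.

g(a,b) separates as P(a) + Q(b) − 4, so its minimum is min P + min Q − 4.
P'(a) = 12a(a - 1)(a + 1) vanishes at a ∈ {-1, 0, 1}; Q'(b) = 4b + 12 vanishes at b ∈ {-3}.
Local minima of P (where P''>0): P(-1)=-3, P(1)=-3. Local minima of Q: Q(-3)=-18.
So the global minimum of g is P(-1) + Q(-3) − 4 = -3 − 18 − 4 = -25, attained at (-1, -3).

-25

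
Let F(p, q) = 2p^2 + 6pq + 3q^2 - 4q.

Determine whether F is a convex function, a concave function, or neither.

F is quadratic, so its Hessian is the constant matrix H = [[4, 6], [6, 6]].
det(H) = -12, tr(H) = 10.
det(H) < 0, so H is indefinite: neither convex nor concave.

neither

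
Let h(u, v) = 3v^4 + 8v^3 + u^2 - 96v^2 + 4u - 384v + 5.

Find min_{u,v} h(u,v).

h(u,v) separates as P(u) + Q(v) + 5, so its minimum is min P + min Q + 5.
P'(u) = 2u + 4 vanishes at u ∈ {-2}; Q'(v) = 12(v - 4)(v + 2)(v + 4) vanishes at v ∈ {-4, -2, 4}.
Local minima of P (where P''>0): P(-2)=-4. Local minima of Q: Q(-4)=256, Q(4)=-1792.
So the global minimum of h is P(-2) + Q(4) + 5 = -4 − 1792 + 5 = -1791, attained at (-2, 4).

-1791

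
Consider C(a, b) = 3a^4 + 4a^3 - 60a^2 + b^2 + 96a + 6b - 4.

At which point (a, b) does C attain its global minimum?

(-4, -3)

C(a,b) separates as P(a) + Q(b) − 4, so its minimum is min P + min Q − 4.
P'(a) = 12(a - 2)(a - 1)(a + 4) vanishes at a ∈ {-4, 1, 2}; Q'(b) = 2b + 6 vanishes at b ∈ {-3}.
Local minima of P (where P''>0): P(-4)=-832, P(2)=32. Local minima of Q: Q(-3)=-9.
So the global minimum of C is P(-4) + Q(-3) − 4 = -832 − 9 − 4 = -845, attained at (-4, -3).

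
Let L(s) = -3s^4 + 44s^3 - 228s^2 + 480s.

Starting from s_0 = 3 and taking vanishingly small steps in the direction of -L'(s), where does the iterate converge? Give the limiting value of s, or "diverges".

L'(s) = -12(s - 5)(s - 4)(s - 2), so L'(3) = -24.
Gradient descent moves in the -L' direction, i.e. s is increasing.
The nearest critical point in that direction is s = 4, where L'' = 24 > 0 (a local minimum). The iterate converges there.

4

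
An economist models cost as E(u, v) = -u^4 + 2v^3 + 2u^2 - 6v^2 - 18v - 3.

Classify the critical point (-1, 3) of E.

The mixed partial ∂²E/∂u∂v is 0, so the Hessian at any point is diag(E_uu, E_vv) = diag(4(-3u^2 + 1), 12(v - 1)).
At (-1, 3): H = diag(-8, 24).
The eigenvalues have opposite signs, so H is indefinite: a saddle point.

saddle point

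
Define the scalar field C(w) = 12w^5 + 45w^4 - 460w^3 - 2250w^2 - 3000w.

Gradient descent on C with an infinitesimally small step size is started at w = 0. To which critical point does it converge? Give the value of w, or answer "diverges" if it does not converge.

C'(w) = 60(w - 5)(w + 1)(w + 2)(w + 5), so C'(0) = -3000.
Gradient descent moves in the -C' direction, i.e. w is increasing.
The nearest critical point in that direction is w = 5, where C'' = 25200 > 0 (a local minimum). The iterate converges there.

5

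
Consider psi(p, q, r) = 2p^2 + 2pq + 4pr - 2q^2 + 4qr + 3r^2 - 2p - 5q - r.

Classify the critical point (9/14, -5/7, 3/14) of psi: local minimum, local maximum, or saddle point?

saddle point

The Hessian is constant: H = [[4, 2, 4], [2, -4, 4], [4, 4, 6]].
Leading principal minors: Δ₁ = 4, Δ₂ = -20, Δ₃ = -56.
The minors fit neither the all-positive nor the alternating-sign pattern, so H is indefinite: a saddle point.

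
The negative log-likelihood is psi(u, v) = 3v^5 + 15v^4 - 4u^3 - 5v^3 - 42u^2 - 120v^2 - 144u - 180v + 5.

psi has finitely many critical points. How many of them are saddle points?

psi separates as a function of u plus a function of v, so ∇psi=0 decouples.
∂psi/∂u = -12(u + 3)(u + 4) = 0 at u ∈ {-4, -3}; ∂psi/∂v = 15(v - 2)(v + 1)(v + 2)(v + 3) = 0 at v ∈ {-3, -2, -1, 2}.
The Hessian is diagonal: diag(psi_uu, psi_vv). Second derivatives: psi_uu(-4)=12, psi_uu(-3)=-12; psi_vv(-3)=-150, psi_vv(-2)=60, psi_vv(-1)=-90, psi_vv(2)=900.
Saddle points occur where the two diagonal entries have opposite signs: (-4, -3), (-4, -1), (-3, -2), (-3, 2). Count: 4.

4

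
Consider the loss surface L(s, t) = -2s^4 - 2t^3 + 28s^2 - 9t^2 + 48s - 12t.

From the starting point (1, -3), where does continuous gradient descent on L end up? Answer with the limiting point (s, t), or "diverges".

(-1, -2)

L is separable, so gradient descent decouples: s follows -∂L/∂s, t follows -∂L/∂t.
∂L/∂s = -8(s - 3)(s + 1)(s + 2); at s=1 this is 96, so s decreases.
∂L/∂t = -6(t + 1)(t + 2); at t=-3 this is -12, so t increases.
s converges to its nearest critical value -1 (a local min of the s-part); t converges to -2. The iterate converges to (-1, -2).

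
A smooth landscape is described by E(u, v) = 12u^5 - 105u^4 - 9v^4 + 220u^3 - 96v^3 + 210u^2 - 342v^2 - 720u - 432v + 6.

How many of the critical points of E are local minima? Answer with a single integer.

2

E separates as a function of u plus a function of v, so ∇E=0 decouples.
∂E/∂u = 60(u - 4)(u - 3)(u - 1)(u + 1) = 0 at u ∈ {-1, 1, 3, 4}; ∂E/∂v = -36(v + 1)(v + 3)(v + 4) = 0 at v ∈ {-4, -3, -1}.
The Hessian is diagonal: diag(E_uu, E_vv). Second derivatives: E_uu(-1)=-2400, E_uu(1)=720, E_uu(3)=-480, E_uu(4)=900; E_vv(-4)=-108, E_vv(-3)=72, E_vv(-1)=-216.
Local minima occur where both diagonal entries positive: (1, -3), (4, -3). Count: 2.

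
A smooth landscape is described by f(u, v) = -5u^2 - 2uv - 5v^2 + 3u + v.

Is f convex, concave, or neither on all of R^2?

concave

f is quadratic, so its Hessian is the constant matrix H = [[-10, -2], [-2, -10]].
det(H) = 96, tr(H) = -20.
det(H) > 0 and tr(H) < 0, so H is negative definite everywhere: concave.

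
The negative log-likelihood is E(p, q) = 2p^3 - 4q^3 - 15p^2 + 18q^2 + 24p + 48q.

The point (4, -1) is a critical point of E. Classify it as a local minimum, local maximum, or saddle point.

local minimum

The mixed partial ∂²E/∂p∂q is 0, so the Hessian at any point is diag(E_pp, E_qq) = diag(6(2p - 5), 12(-2q + 3)).
At (4, -1): H = diag(18, 60).
Both eigenvalues are positive, so H is positive definite: a local minimum.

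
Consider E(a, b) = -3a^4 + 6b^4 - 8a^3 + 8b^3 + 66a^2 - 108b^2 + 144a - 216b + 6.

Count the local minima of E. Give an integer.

2

E separates as a function of a plus a function of b, so ∇E=0 decouples.
∂E/∂a = -12(a - 3)(a + 1)(a + 4) = 0 at a ∈ {-4, -1, 3}; ∂E/∂b = 24(b - 3)(b + 1)(b + 3) = 0 at b ∈ {-3, -1, 3}.
The Hessian is diagonal: diag(E_aa, E_bb). Second derivatives: E_aa(-4)=-252, E_aa(-1)=144, E_aa(3)=-336; E_bb(-3)=288, E_bb(-1)=-192, E_bb(3)=576.
Local minima occur where both diagonal entries positive: (-1, -3), (-1, 3). Count: 2.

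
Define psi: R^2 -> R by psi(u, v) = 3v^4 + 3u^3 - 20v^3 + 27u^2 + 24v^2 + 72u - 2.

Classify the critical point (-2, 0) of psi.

The mixed partial ∂²psi/∂u∂v is 0, so the Hessian at any point is diag(psi_uu, psi_vv) = diag(18(u + 3), 12(3v^2 - 10v + 4)).
At (-2, 0): H = diag(18, 48).
Both eigenvalues are positive, so H is positive definite: a local minimum.

local minimum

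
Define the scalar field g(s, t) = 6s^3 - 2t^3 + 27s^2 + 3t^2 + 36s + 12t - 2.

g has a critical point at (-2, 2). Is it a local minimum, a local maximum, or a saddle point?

local maximum

The mixed partial ∂²g/∂s∂t is 0, so the Hessian at any point is diag(g_ss, g_tt) = diag(18(2s + 3), 6(-2t + 1)).
At (-2, 2): H = diag(-18, -18).
Both eigenvalues are negative, so H is negative definite: a local maximum.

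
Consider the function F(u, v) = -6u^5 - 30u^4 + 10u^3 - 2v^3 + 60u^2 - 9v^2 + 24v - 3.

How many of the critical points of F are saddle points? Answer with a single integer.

F separates as a function of u plus a function of v, so ∇F=0 decouples.
∂F/∂u = -30u(u - 1)(u + 1)(u + 4) = 0 at u ∈ {-4, -1, 0, 1}; ∂F/∂v = -6(v - 1)(v + 4) = 0 at v ∈ {-4, 1}.
The Hessian is diagonal: diag(F_uu, F_vv). Second derivatives: F_uu(-4)=1800, F_uu(-1)=-180, F_uu(0)=120, F_uu(1)=-300; F_vv(-4)=30, F_vv(1)=-30.
Saddle points occur where the two diagonal entries have opposite signs: (-4, 1), (-1, -4), (0, 1), (1, -4). Count: 4.

4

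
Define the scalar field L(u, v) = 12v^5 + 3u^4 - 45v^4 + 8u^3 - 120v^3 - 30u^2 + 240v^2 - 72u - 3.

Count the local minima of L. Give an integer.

4

L separates as a function of u plus a function of v, so ∇L=0 decouples.
∂L/∂u = 12(u - 2)(u + 1)(u + 3) = 0 at u ∈ {-3, -1, 2}; ∂L/∂v = 60v(v - 4)(v - 1)(v + 2) = 0 at v ∈ {-2, 0, 1, 4}.
The Hessian is diagonal: diag(L_uu, L_vv). Second derivatives: L_uu(-3)=120, L_uu(-1)=-72, L_uu(2)=180; L_vv(-2)=-2160, L_vv(0)=480, L_vv(1)=-540, L_vv(4)=4320.
Local minima occur where both diagonal entries positive: (-3, 0), (-3, 4), (2, 0), (2, 4). Count: 4.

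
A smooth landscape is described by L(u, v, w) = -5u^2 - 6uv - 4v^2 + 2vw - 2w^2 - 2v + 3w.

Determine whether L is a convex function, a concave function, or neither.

concave

L is quadratic, so its Hessian is the constant matrix H = [[-10, -6, 0], [-6, -8, 2], [0, 2, -4]].
Leading principal minors: -10, 44, -136.
Signs alternate −, +, − ⇒ H ≺ 0 ⇒ concave.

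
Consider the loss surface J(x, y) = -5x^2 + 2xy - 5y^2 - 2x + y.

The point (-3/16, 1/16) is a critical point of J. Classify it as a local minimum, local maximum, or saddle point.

The Hessian of J is constant: H = [[-10, 2], [2, -10]].
det(H) = (-10)·(-10) − 2² = 96.
det(H) > 0 and tr(H) = -20 < 0, so H is negative definite and the point is a local maximum.

local maximum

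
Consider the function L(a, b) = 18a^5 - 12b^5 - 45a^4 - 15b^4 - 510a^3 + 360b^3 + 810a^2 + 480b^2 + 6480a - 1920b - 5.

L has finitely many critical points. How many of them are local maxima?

L separates as a function of a plus a function of b, so ∇L=0 decouples.
∂L/∂a = 90(a - 4)(a - 3)(a + 2)(a + 3) = 0 at a ∈ {-3, -2, 3, 4}; ∂L/∂b = -60(b - 4)(b - 1)(b + 2)(b + 4) = 0 at b ∈ {-4, -2, 1, 4}.
The Hessian is diagonal: diag(L_aa, L_bb). Second derivatives: L_aa(-3)=-3780, L_aa(-2)=2700, L_aa(3)=-2700, L_aa(4)=3780; L_bb(-4)=4800, L_bb(-2)=-2160, L_bb(1)=2700, L_bb(4)=-8640.
Local maxima occur where both diagonal entries negative: (-3, -2), (-3, 4), (3, -2), (3, 4). Count: 4.

4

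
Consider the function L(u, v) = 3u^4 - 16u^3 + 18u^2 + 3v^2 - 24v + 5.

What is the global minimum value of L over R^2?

L(u,v) separates as P(u) + Q(v) + 5, so its minimum is min P + min Q + 5.
P'(u) = 12u(u - 3)(u - 1) vanishes at u ∈ {0, 1, 3}; Q'(v) = 6v - 24 vanishes at v ∈ {4}.
Local minima of P (where P''>0): P(0)=0, P(3)=-27. Local minima of Q: Q(4)=-48.
So the global minimum of L is P(3) + Q(4) + 5 = -27 − 48 + 5 = -70, attained at (3, 4).

-70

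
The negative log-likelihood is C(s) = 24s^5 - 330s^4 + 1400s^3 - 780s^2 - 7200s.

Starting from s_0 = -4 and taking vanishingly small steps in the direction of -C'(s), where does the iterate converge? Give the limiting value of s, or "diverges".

diverges

C'(s) = 120(s - 5)(s - 4)(s - 3)(s + 1), so C'(-4) = 181440.
Gradient descent moves in the -C' direction, i.e. s is decreasing.
There is no critical point below s=-4, and C' keeps the same sign, so the iterate runs off to −∞.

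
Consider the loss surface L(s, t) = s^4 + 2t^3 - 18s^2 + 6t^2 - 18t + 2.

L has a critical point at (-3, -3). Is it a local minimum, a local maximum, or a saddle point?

saddle point

The mixed partial ∂²L/∂s∂t is 0, so the Hessian at any point is diag(L_ss, L_tt) = diag(12(s^2 - 3), 12(t + 1)).
At (-3, -3): H = diag(72, -24).
The eigenvalues have opposite signs, so H is indefinite: a saddle point.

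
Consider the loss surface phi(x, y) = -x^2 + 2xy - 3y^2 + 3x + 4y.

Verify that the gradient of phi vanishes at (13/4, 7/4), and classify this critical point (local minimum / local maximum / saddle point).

∇phi = (-2x + 2y + 3, 2x - 6y + 4); substituting (13/4, 7/4) gives ∇phi = (0, 0), so (13/4, 7/4) is indeed a critical point.
The Hessian of phi is constant: H = [[-2, 2], [2, -6]].
det(H) = (-2)·(-6) − 2² = 8.
det(H) > 0 and tr(H) = -8 < 0, so H is negative definite and the point is a local maximum.

local maximum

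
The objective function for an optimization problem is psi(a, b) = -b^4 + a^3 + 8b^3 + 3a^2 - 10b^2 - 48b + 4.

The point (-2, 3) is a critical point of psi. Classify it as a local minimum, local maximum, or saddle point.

saddle point

The mixed partial ∂²psi/∂a∂b is 0, so the Hessian at any point is diag(psi_aa, psi_bb) = diag(6(a + 1), 4(-3b^2 + 12b - 5)).
At (-2, 3): H = diag(-6, 16).
The eigenvalues have opposite signs, so H is indefinite: a saddle point.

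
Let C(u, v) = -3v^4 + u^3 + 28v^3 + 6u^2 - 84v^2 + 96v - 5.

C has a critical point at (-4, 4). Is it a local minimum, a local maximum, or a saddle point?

local maximum

The mixed partial ∂²C/∂u∂v is 0, so the Hessian at any point is diag(C_uu, C_vv) = diag(6(u + 2), 12(-3v^2 + 14v - 14)).
At (-4, 4): H = diag(-12, -72).
Both eigenvalues are negative, so H is negative definite: a local maximum.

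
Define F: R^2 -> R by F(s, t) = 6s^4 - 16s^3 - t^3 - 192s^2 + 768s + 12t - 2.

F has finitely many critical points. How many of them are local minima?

F separates as a function of s plus a function of t, so ∇F=0 decouples.
∂F/∂s = 24(s - 4)(s - 2)(s + 4) = 0 at s ∈ {-4, 2, 4}; ∂F/∂t = -3(t - 2)(t + 2) = 0 at t ∈ {-2, 2}.
The Hessian is diagonal: diag(F_ss, F_tt). Second derivatives: F_ss(-4)=1152, F_ss(2)=-288, F_ss(4)=384; F_tt(-2)=12, F_tt(2)=-12.
Local minima occur where both diagonal entries positive: (-4, -2), (4, -2). Count: 2.

2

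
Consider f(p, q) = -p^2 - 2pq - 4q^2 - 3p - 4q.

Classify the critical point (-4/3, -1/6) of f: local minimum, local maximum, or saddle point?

The Hessian of f is constant: H = [[-2, -2], [-2, -8]].
det(H) = (-2)·(-8) − (-2)² = 12.
det(H) > 0 and tr(H) = -10 < 0, so H is negative definite and the point is a local maximum.

local maximum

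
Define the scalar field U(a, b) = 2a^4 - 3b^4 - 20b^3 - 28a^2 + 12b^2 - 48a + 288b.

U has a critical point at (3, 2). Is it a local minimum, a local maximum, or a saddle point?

saddle point

The mixed partial ∂²U/∂a∂b is 0, so the Hessian at any point is diag(U_aa, U_bb) = diag(8(3a^2 - 7), 12(-3b^2 - 10b + 2)).
At (3, 2): H = diag(160, -360).
The eigenvalues have opposite signs, so H is indefinite: a saddle point.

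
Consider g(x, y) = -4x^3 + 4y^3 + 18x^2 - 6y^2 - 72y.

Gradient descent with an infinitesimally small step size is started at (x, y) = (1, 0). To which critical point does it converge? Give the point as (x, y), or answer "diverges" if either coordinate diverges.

g is separable, so gradient descent decouples: x follows -∂g/∂x, y follows -∂g/∂y.
∂g/∂x = -12x(x - 3); at x=1 this is 24, so x decreases.
∂g/∂y = 12(y - 3)(y + 2); at y=0 this is -72, so y increases.
x converges to its nearest critical value 0 (a local min of the x-part); y converges to 3. The iterate converges to (0, 3).

(0, 3)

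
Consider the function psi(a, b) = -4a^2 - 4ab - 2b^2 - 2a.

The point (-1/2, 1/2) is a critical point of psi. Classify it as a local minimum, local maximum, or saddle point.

The Hessian of psi is constant: H = [[-8, -4], [-4, -4]].
det(H) = (-8)·(-4) − (-4)² = 16.
det(H) > 0 and tr(H) = -12 < 0, so H is negative definite and the point is a local maximum.

local maximum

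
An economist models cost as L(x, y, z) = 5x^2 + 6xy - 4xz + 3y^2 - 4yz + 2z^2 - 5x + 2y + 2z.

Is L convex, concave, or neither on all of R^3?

L is quadratic, so its Hessian is the constant matrix H = [[10, 6, -4], [6, 6, -4], [-4, -4, 4]].
Leading principal minors: 10, 24, 32.
All positive ⇒ H ≻ 0 ⇒ convex.

convex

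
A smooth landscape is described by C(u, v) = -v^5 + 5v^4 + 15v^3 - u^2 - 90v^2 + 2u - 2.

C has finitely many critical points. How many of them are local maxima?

2

C separates as a function of u plus a function of v, so ∇C=0 decouples.
∂C/∂u = -2(u - 1) = 0 at u ∈ {1}; ∂C/∂v = -5v(v - 4)(v - 3)(v + 3) = 0 at v ∈ {-3, 0, 3, 4}.
The Hessian is diagonal: diag(C_uu, C_vv). Second derivatives: C_uu(1)=-2; C_vv(-3)=630, C_vv(0)=-180, C_vv(3)=90, C_vv(4)=-140.
Local maxima occur where both diagonal entries negative: (1, 0), (1, 4). Count: 2.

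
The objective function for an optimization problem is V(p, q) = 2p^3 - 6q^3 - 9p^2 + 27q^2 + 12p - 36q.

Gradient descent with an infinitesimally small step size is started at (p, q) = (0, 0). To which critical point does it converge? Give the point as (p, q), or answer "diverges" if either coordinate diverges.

V is separable, so gradient descent decouples: p follows -∂V/∂p, q follows -∂V/∂q.
∂V/∂p = 6(p - 2)(p - 1); at p=0 this is 12, so p decreases.
∂V/∂q = -18(q - 2)(q - 1); at q=0 this is -36, so q increases.
The p-coordinate has no critical point in that direction and runs off to infinity.

diverges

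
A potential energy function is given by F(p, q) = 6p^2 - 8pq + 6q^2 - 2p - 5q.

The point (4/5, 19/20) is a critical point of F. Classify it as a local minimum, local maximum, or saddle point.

local minimum

The Hessian of F is constant: H = [[12, -8], [-8, 12]].
det(H) = 12·12 − (-8)² = 80.
det(H) > 0 and tr(H) = 24 > 0, so H is positive definite and the point is a local minimum.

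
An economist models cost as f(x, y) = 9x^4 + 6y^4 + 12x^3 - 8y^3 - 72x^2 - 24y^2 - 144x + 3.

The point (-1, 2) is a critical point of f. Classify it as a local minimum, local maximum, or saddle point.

The mixed partial ∂²f/∂x∂y is 0, so the Hessian at any point is diag(f_xx, f_yy) = diag(36(3x^2 + 2x - 4), 24(3y^2 - 2y - 2)).
At (-1, 2): H = diag(-108, 144).
The eigenvalues have opposite signs, so H is indefinite: a saddle point.

saddle point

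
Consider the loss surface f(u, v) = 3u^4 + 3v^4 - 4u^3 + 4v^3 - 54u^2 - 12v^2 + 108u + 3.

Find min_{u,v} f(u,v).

f(u,v) separates as P(u) + Q(v) + 3, so its minimum is min P + min Q + 3.
P'(u) = 12(u - 3)(u - 1)(u + 3) vanishes at u ∈ {-3, 1, 3}; Q'(v) = 12v(v - 1)(v + 2) vanishes at v ∈ {-2, 0, 1}.
Local minima of P (where P''>0): P(-3)=-459, P(3)=-27. Local minima of Q: Q(-2)=-32, Q(1)=-5.
So the global minimum of f is P(-3) + Q(-2) + 3 = -459 − 32 + 3 = -488, attained at (-3, -2).

-488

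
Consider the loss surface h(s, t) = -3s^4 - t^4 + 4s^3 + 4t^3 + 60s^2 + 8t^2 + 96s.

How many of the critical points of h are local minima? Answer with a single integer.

1

h separates as a function of s plus a function of t, so ∇h=0 decouples.
∂h/∂s = -12(s - 4)(s + 1)(s + 2) = 0 at s ∈ {-2, -1, 4}; ∂h/∂t = -4t(t - 4)(t + 1) = 0 at t ∈ {-1, 0, 4}.
The Hessian is diagonal: diag(h_ss, h_tt). Second derivatives: h_ss(-2)=-72, h_ss(-1)=60, h_ss(4)=-360; h_tt(-1)=-20, h_tt(0)=16, h_tt(4)=-80.
Local minima occur where both diagonal entries positive: (-1, 0). Count: 1.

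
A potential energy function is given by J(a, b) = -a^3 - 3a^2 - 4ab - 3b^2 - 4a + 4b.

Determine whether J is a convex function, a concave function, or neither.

The term -a^3 is cubic, so the Hessian is not constant.
∂²J/∂a² = -6a - 6, which takes both signs as a varies (negative for sufficiently large a). A diagonal entry of the Hessian changing sign means the Hessian is neither positive- nor negative-semidefinite on all of R^2.

neither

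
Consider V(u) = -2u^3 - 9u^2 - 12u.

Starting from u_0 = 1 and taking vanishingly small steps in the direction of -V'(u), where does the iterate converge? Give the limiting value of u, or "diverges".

V'(u) = -6(u + 1)(u + 2), so V'(1) = -36.
Gradient descent moves in the -V' direction, i.e. u is increasing.
There is no critical point above u=1, and V' keeps the same sign, so the iterate runs off to +∞.

diverges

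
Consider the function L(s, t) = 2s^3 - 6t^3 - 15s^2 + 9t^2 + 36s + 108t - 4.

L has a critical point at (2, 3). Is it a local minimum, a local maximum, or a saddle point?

The mixed partial ∂²L/∂s∂t is 0, so the Hessian at any point is diag(L_ss, L_tt) = diag(6(2s - 5), 18(-2t + 1)).
At (2, 3): H = diag(-6, -90).
Both eigenvalues are negative, so H is negative definite: a local maximum.

local maximum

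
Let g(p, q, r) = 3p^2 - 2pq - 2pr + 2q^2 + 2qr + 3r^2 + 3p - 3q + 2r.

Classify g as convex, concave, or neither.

convex

g is quadratic, so its Hessian is the constant matrix H = [[6, -2, -2], [-2, 4, 2], [-2, 2, 6]].
Leading principal minors: 6, 20, 96.
All positive ⇒ H ≻ 0 ⇒ convex.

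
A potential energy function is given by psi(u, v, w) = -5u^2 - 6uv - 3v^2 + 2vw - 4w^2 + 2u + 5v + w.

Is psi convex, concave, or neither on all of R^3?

psi is quadratic, so its Hessian is the constant matrix H = [[-10, -6, 0], [-6, -6, 2], [0, 2, -8]].
Leading principal minors: -10, 24, -152.
Signs alternate −, +, − ⇒ H ≺ 0 ⇒ concave.

concave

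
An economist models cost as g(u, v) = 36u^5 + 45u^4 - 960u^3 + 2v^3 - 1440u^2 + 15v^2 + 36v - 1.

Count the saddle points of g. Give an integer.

4

g separates as a function of u plus a function of v, so ∇g=0 decouples.
∂g/∂u = 180u(u - 4)(u + 1)(u + 4) = 0 at u ∈ {-4, -1, 0, 4}; ∂g/∂v = 6(v + 2)(v + 3) = 0 at v ∈ {-3, -2}.
The Hessian is diagonal: diag(g_uu, g_vv). Second derivatives: g_uu(-4)=-17280, g_uu(-1)=2700, g_uu(0)=-2880, g_uu(4)=28800; g_vv(-3)=-6, g_vv(-2)=6.
Saddle points occur where the two diagonal entries have opposite signs: (-4, -2), (-1, -3), (0, -2), (4, -3). Count: 4.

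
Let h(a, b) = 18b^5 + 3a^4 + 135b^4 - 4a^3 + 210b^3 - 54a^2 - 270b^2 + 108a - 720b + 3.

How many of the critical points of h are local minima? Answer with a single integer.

h separates as a function of a plus a function of b, so ∇h=0 decouples.
∂h/∂a = 12(a - 3)(a - 1)(a + 3) = 0 at a ∈ {-3, 1, 3}; ∂h/∂b = 90(b - 1)(b + 1)(b + 2)(b + 4) = 0 at b ∈ {-4, -2, -1, 1}.
The Hessian is diagonal: diag(h_aa, h_bb). Second derivatives: h_aa(-3)=288, h_aa(1)=-96, h_aa(3)=144; h_bb(-4)=-2700, h_bb(-2)=540, h_bb(-1)=-540, h_bb(1)=2700.
Local minima occur where both diagonal entries positive: (-3, -2), (-3, 1), (3, -2), (3, 1). Count: 4.

4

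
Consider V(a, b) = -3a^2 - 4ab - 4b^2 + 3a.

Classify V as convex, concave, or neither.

V is quadratic, so its Hessian is the constant matrix H = [[-6, -4], [-4, -8]].
det(H) = 32, tr(H) = -14.
det(H) > 0 and tr(H) < 0, so H is negative definite everywhere: concave.

concave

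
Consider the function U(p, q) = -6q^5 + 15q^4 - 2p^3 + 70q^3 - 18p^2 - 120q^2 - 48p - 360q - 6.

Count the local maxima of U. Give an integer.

U separates as a function of p plus a function of q, so ∇U=0 decouples.
∂U/∂p = -6(p + 2)(p + 4) = 0 at p ∈ {-4, -2}; ∂U/∂q = -30(q - 3)(q - 2)(q + 1)(q + 2) = 0 at q ∈ {-2, -1, 2, 3}.
The Hessian is diagonal: diag(U_pp, U_qq). Second derivatives: U_pp(-4)=12, U_pp(-2)=-12; U_qq(-2)=600, U_qq(-1)=-360, U_qq(2)=360, U_qq(3)=-600.
Local maxima occur where both diagonal entries negative: (-2, -1), (-2, 3). Count: 2.

2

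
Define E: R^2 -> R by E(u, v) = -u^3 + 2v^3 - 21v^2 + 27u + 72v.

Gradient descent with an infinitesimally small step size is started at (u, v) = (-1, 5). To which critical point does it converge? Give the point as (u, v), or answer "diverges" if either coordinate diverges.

E is separable, so gradient descent decouples: u follows -∂E/∂u, v follows -∂E/∂v.
∂E/∂u = -3(u - 3)(u + 3); at u=-1 this is 24, so u decreases.
∂E/∂v = 6(v - 4)(v - 3); at v=5 this is 12, so v decreases.
u converges to its nearest critical value -3 (a local min of the u-part); v converges to 4. The iterate converges to (-3, 4).

(-3, 4)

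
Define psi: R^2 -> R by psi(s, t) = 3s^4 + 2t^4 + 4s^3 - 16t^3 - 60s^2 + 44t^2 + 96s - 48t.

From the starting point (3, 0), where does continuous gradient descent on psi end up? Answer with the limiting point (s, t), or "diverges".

(2, 1)

psi is separable, so gradient descent decouples: s follows -∂psi/∂s, t follows -∂psi/∂t.
∂psi/∂s = 12(s - 2)(s - 1)(s + 4); at s=3 this is 168, so s decreases.
∂psi/∂t = 8(t - 3)(t - 2)(t - 1); at t=0 this is -48, so t increases.
s converges to its nearest critical value 2 (a local min of the s-part); t converges to 1. The iterate converges to (2, 1).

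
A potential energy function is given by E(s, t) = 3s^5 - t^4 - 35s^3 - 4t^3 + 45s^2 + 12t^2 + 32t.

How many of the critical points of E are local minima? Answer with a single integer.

2

E separates as a function of s plus a function of t, so ∇E=0 decouples.
∂E/∂s = 15s(s - 2)(s - 1)(s + 3) = 0 at s ∈ {-3, 0, 1, 2}; ∂E/∂t = -4(t - 2)(t + 1)(t + 4) = 0 at t ∈ {-4, -1, 2}.
The Hessian is diagonal: diag(E_ss, E_tt). Second derivatives: E_ss(-3)=-900, E_ss(0)=90, E_ss(1)=-60, E_ss(2)=150; E_tt(-4)=-72, E_tt(-1)=36, E_tt(2)=-72.
Local minima occur where both diagonal entries positive: (0, -1), (2, -1). Count: 2.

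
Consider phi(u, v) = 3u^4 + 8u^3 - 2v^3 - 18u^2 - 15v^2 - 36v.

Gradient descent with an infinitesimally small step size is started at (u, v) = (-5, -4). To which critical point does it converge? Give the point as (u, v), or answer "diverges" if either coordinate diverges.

phi is separable, so gradient descent decouples: u follows -∂phi/∂u, v follows -∂phi/∂v.
∂phi/∂u = 12u(u - 1)(u + 3); at u=-5 this is -720, so u increases.
∂phi/∂v = -6(v + 2)(v + 3); at v=-4 this is -12, so v increases.
u converges to its nearest critical value -3 (a local min of the u-part); v converges to -3. The iterate converges to (-3, -3).

(-3, -3)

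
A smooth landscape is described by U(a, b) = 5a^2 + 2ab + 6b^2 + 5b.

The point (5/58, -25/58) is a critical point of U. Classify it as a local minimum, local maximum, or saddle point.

The Hessian of U is constant: H = [[10, 2], [2, 12]].
det(H) = 10·12 − 2² = 116.
det(H) > 0 and tr(H) = 22 > 0, so H is positive definite and the point is a local minimum.

local minimum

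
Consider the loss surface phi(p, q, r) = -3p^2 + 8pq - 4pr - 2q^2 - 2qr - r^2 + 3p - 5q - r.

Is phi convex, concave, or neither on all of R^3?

neither

phi is quadratic, so its Hessian is the constant matrix H = [[-6, 8, -4], [8, -4, -2], [-4, -2, -2]].
Leading principal minors: -6, -40, 296.
Neither pattern holds ⇒ H is indefinite ⇒ neither convex nor concave.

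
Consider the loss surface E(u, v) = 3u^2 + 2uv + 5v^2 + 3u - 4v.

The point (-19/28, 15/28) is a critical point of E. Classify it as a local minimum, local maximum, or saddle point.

local minimum

The Hessian of E is constant: H = [[6, 2], [2, 10]].
det(H) = 6·10 − 2² = 56.
det(H) > 0 and tr(H) = 16 > 0, so H is positive definite and the point is a local minimum.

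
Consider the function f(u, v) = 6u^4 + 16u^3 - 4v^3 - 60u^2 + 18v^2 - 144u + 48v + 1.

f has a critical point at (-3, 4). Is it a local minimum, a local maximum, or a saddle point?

The mixed partial ∂²f/∂u∂v is 0, so the Hessian at any point is diag(f_uu, f_vv) = diag(24(3u^2 + 4u - 5), 12(-2v + 3)).
At (-3, 4): H = diag(240, -60).
The eigenvalues have opposite signs, so H is indefinite: a saddle point.

saddle point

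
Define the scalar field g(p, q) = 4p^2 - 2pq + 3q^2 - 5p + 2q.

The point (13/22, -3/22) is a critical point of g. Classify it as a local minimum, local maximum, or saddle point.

local minimum

The Hessian of g is constant: H = [[8, -2], [-2, 6]].
det(H) = 8·6 − (-2)² = 44.
det(H) > 0 and tr(H) = 14 > 0, so H is positive definite and the point is a local minimum.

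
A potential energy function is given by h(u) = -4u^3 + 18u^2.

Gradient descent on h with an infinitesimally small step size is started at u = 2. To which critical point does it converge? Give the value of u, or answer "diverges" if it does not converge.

h'(u) = -12u(u - 3), so h'(2) = 24.
Gradient descent moves in the -h' direction, i.e. u is decreasing.
The nearest critical point in that direction is u = 0, where h'' = 36 > 0 (a local minimum). The iterate converges there.

0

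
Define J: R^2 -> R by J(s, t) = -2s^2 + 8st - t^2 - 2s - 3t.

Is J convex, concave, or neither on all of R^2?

J is quadratic, so its Hessian is the constant matrix H = [[-4, 8], [8, -2]].
det(H) = -56, tr(H) = -6.
det(H) < 0, so H is indefinite: neither convex nor concave.

neither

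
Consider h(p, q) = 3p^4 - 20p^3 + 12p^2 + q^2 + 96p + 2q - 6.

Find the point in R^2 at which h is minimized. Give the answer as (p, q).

(-1, -1)

h(p,q) separates as A(p) + B(q) − 6, so its minimum is min A + min B − 6.
A'(p) = 12(p - 4)(p - 2)(p + 1) vanishes at p ∈ {-1, 2, 4}; B'(q) = 2q + 2 vanishes at q ∈ {-1}.
Local minima of A (where A''>0): A(-1)=-61, A(4)=64. Local minima of B: B(-1)=-1.
So the global minimum of h is A(-1) + B(-1) − 6 = -61 − 1 − 6 = -68, attained at (-1, -1).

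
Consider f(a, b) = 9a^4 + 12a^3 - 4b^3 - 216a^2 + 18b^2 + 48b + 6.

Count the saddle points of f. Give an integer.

3

f separates as a function of a plus a function of b, so ∇f=0 decouples.
∂f/∂a = 36a(a - 3)(a + 4) = 0 at a ∈ {-4, 0, 3}; ∂f/∂b = -12(b - 4)(b + 1) = 0 at b ∈ {-1, 4}.
The Hessian is diagonal: diag(f_aa, f_bb). Second derivatives: f_aa(-4)=1008, f_aa(0)=-432, f_aa(3)=756; f_bb(-1)=60, f_bb(4)=-60.
Saddle points occur where the two diagonal entries have opposite signs: (-4, 4), (0, -1), (3, 4). Count: 3.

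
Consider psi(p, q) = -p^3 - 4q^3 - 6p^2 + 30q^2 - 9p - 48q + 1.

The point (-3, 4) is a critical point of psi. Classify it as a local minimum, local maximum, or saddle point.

The mixed partial ∂²psi/∂p∂q is 0, so the Hessian at any point is diag(psi_pp, psi_qq) = diag(-6(p + 2), 12(-2q + 5)).
At (-3, 4): H = diag(6, -36).
The eigenvalues have opposite signs, so H is indefinite: a saddle point.

saddle point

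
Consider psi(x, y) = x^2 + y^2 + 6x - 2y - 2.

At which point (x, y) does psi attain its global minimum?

(-3, 1)

psi(x,y) separates as P(x) + Q(y) − 2, so its minimum is min P + min Q − 2.
P'(x) = 2x + 6 vanishes at x ∈ {-3}; Q'(y) = 2y - 2 vanishes at y ∈ {1}.
Local minima of P (where P''>0): P(-3)=-9. Local minima of Q: Q(1)=-1.
So the global minimum of psi is P(-3) + Q(1) − 2 = -9 − 1 − 2 = -12, attained at (-3, 1).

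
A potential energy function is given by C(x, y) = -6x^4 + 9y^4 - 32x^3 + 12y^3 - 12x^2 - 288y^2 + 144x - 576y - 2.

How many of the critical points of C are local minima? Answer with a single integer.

C separates as a function of x plus a function of y, so ∇C=0 decouples.
∂C/∂x = -24(x - 1)(x + 2)(x + 3) = 0 at x ∈ {-3, -2, 1}; ∂C/∂y = 36(y - 4)(y + 1)(y + 4) = 0 at y ∈ {-4, -1, 4}.
The Hessian is diagonal: diag(C_xx, C_yy). Second derivatives: C_xx(-3)=-96, C_xx(-2)=72, C_xx(1)=-288; C_yy(-4)=864, C_yy(-1)=-540, C_yy(4)=1440.
Local minima occur where both diagonal entries positive: (-2, -4), (-2, 4). Count: 2.

2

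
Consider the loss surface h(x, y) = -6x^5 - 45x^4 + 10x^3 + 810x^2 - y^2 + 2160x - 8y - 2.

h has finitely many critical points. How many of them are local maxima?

h separates as a function of x plus a function of y, so ∇h=0 decouples.
∂h/∂x = -30(x - 3)(x + 2)(x + 3)(x + 4) = 0 at x ∈ {-4, -3, -2, 3}; ∂h/∂y = -2(y + 4) = 0 at y ∈ {-4}.
The Hessian is diagonal: diag(h_xx, h_yy). Second derivatives: h_xx(-4)=420, h_xx(-3)=-180, h_xx(-2)=300, h_xx(3)=-6300; h_yy(-4)=-2.
Local maxima occur where both diagonal entries negative: (-3, -4), (3, -4). Count: 2.

2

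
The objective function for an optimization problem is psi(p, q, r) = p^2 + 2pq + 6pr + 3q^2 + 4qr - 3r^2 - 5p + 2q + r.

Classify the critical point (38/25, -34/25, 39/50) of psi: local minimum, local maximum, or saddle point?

saddle point

The Hessian is constant: H = [[2, 2, 6], [2, 6, 4], [6, 4, -6]].
Leading principal minors: Δ₁ = 2, Δ₂ = 8, Δ₃ = -200.
The minors fit neither the all-positive nor the alternating-sign pattern, so H is indefinite: a saddle point.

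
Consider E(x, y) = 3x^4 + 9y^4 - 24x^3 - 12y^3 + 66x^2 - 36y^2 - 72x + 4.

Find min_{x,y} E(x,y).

-119

E(x,y) separates as P(x) + Q(y) + 4, so its minimum is min P + min Q + 4.
P'(x) = 12(x - 3)(x - 2)(x - 1) vanishes at x ∈ {1, 2, 3}; Q'(y) = 36y(y - 2)(y + 1) vanishes at y ∈ {-1, 0, 2}.
Local minima of P (where P''>0): P(1)=-27, P(3)=-27. Local minima of Q: Q(-1)=-15, Q(2)=-96.
So the global minimum of E is P(1) + Q(2) + 4 = -27 − 96 + 4 = -119, attained at (1, 2).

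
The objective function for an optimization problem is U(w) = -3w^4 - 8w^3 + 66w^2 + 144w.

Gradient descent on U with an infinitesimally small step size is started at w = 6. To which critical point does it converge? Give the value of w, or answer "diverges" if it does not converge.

diverges

U'(w) = -12(w - 3)(w + 1)(w + 4), so U'(6) = -2520.
Gradient descent moves in the -U' direction, i.e. w is increasing.
There is no critical point above w=6, and U' keeps the same sign, so the iterate runs off to +∞.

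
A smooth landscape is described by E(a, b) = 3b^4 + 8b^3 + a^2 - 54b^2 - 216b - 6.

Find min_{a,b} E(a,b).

E(a,b) separates as P(a) + Q(b) − 6, so its minimum is min P + min Q − 6.
P'(a) = 2a vanishes at a ∈ {0}; Q'(b) = 12(b - 3)(b + 2)(b + 3) vanishes at b ∈ {-3, -2, 3}.
Local minima of P (where P''>0): P(0)=0. Local minima of Q: Q(-3)=189, Q(3)=-675.
So the global minimum of E is P(0) + Q(3) − 6 = 0 − 675 − 6 = -681, attained at (0, 3).

-681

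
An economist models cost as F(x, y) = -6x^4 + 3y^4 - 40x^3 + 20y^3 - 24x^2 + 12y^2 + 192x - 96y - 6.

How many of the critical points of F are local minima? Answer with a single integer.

2

F separates as a function of x plus a function of y, so ∇F=0 decouples.
∂F/∂x = -24(x - 1)(x + 2)(x + 4) = 0 at x ∈ {-4, -2, 1}; ∂F/∂y = 12(y - 1)(y + 2)(y + 4) = 0 at y ∈ {-4, -2, 1}.
The Hessian is diagonal: diag(F_xx, F_yy). Second derivatives: F_xx(-4)=-240, F_xx(-2)=144, F_xx(1)=-360; F_yy(-4)=120, F_yy(-2)=-72, F_yy(1)=180.
Local minima occur where both diagonal entries positive: (-2, -4), (-2, 1). Count: 2.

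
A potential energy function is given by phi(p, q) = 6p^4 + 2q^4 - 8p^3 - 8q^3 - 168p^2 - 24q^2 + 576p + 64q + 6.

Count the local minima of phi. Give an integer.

phi separates as a function of p plus a function of q, so ∇phi=0 decouples.
∂phi/∂p = 24(p - 3)(p - 2)(p + 4) = 0 at p ∈ {-4, 2, 3}; ∂phi/∂q = 8(q - 4)(q - 1)(q + 2) = 0 at q ∈ {-2, 1, 4}.
The Hessian is diagonal: diag(phi_pp, phi_qq). Second derivatives: phi_pp(-4)=1008, phi_pp(2)=-144, phi_pp(3)=168; phi_qq(-2)=144, phi_qq(1)=-72, phi_qq(4)=144.
Local minima occur where both diagonal entries positive: (-4, -2), (-4, 4), (3, -2), (3, 4). Count: 4.

4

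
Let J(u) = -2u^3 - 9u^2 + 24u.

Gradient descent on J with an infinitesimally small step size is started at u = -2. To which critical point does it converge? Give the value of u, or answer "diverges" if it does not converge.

-4

J'(u) = -6(u - 1)(u + 4), so J'(-2) = 36.
Gradient descent moves in the -J' direction, i.e. u is decreasing.
The nearest critical point in that direction is u = -4, where J'' = 30 > 0 (a local minimum). The iterate converges there.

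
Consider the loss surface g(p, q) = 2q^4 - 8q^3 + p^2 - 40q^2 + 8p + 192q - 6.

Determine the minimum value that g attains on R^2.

-580

g(p,q) separates as A(p) + B(q) − 6, so its minimum is min A + min B − 6.
A'(p) = 2p + 8 vanishes at p ∈ {-4}; B'(q) = 8(q - 4)(q - 2)(q + 3) vanishes at q ∈ {-3, 2, 4}.
Local minima of A (where A''>0): A(-4)=-16. Local minima of B: B(-3)=-558, B(4)=128.
So the global minimum of g is A(-4) + B(-3) − 6 = -16 − 558 − 6 = -580, attained at (-4, -3).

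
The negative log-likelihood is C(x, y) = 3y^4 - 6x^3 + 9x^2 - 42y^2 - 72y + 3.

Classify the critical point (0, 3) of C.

local minimum

The mixed partial ∂²C/∂x∂y is 0, so the Hessian at any point is diag(C_xx, C_yy) = diag(18(-2x + 1), 12(3y^2 - 7)).
At (0, 3): H = diag(18, 240).
Both eigenvalues are positive, so H is positive definite: a local minimum.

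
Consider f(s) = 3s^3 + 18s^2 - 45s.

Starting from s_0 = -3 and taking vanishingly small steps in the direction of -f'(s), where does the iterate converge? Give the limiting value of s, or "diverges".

f'(s) = 9(s - 1)(s + 5), so f'(-3) = -72.
Gradient descent moves in the -f' direction, i.e. s is increasing.
The nearest critical point in that direction is s = 1, where f'' = 54 > 0 (a local minimum). The iterate converges there.

1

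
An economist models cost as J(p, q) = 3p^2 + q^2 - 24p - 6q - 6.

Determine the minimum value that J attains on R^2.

J(p,q) separates as A(p) + B(q) − 6, so its minimum is min A + min B − 6.
A'(p) = 6p - 24 vanishes at p ∈ {4}; B'(q) = 2q - 6 vanishes at q ∈ {3}.
Local minima of A (where A''>0): A(4)=-48. Local minima of B: B(3)=-9.
So the global minimum of J is A(4) + B(3) − 6 = -48 − 9 − 6 = -63, attained at (4, 3).

-63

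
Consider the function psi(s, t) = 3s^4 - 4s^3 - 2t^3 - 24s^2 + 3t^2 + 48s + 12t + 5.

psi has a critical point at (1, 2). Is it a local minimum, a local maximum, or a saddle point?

The mixed partial ∂²psi/∂s∂t is 0, so the Hessian at any point is diag(psi_ss, psi_tt) = diag(12(3s^2 - 2s - 4), 6(-2t + 1)).
At (1, 2): H = diag(-36, -18).
Both eigenvalues are negative, so H is negative definite: a local maximum.

local maximum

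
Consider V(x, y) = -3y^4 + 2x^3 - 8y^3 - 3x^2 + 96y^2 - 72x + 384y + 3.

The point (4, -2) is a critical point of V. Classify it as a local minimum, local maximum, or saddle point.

The mixed partial ∂²V/∂x∂y is 0, so the Hessian at any point is diag(V_xx, V_yy) = diag(6(2x - 1), 12(-3y^2 - 4y + 16)).
At (4, -2): H = diag(42, 144).
Both eigenvalues are positive, so H is positive definite: a local minimum.

local minimum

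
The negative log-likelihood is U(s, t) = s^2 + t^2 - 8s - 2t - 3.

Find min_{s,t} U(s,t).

-20

U(s,t) separates as P(s) + Q(t) − 3, so its minimum is min P + min Q − 3.
P'(s) = 2s - 8 vanishes at s ∈ {4}; Q'(t) = 2(t - 1) vanishes at t ∈ {1}.
Local minima of P (where P''>0): P(4)=-16. Local minima of Q: Q(1)=-1.
So the global minimum of U is P(4) + Q(1) − 3 = -16 − 1 − 3 = -20, attained at (4, 1).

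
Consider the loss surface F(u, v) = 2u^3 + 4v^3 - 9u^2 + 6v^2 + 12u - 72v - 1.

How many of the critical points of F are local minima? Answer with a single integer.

1

F separates as a function of u plus a function of v, so ∇F=0 decouples.
∂F/∂u = 6(u - 2)(u - 1) = 0 at u ∈ {1, 2}; ∂F/∂v = 12(v - 2)(v + 3) = 0 at v ∈ {-3, 2}.
The Hessian is diagonal: diag(F_uu, F_vv). Second derivatives: F_uu(1)=-6, F_uu(2)=6; F_vv(-3)=-60, F_vv(2)=60.
Local minima occur where both diagonal entries positive: (2, 2). Count: 1.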